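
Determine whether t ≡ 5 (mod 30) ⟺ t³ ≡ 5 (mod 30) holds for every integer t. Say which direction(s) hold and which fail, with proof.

(⟹) Suppose t ≡ 5 (mod 30). Write t = 30j + 5. Then (30j + 5)³ = 27000j³ + 13500j² + 2250j + 125 = 30(900j³ + 450j² + 75j + 4) + 5, so t³ ≡ 5 (mod 30).

(⟸) Conversely, suppose t³ ≡ 5 (mod 30). The only residue r in {0, …, 29} with r³ ≡ 5 (mod 30) is r = 5, so t ≡ 5 (mod 30).

Both implications hold.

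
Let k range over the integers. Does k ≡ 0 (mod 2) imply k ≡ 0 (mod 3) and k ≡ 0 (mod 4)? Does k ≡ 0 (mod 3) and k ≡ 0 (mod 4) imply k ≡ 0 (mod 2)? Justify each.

Not equivalent: only (⇐) holds.

[⇒] This fails: k = 2 gives 2 ≡ 0 (mod 2) but 2 ≡ 2 (mod 3), so the conjunction on the right does not hold.

[⇐] Conversely, if k ≡ 0 (mod 3) and k ≡ 0 (mod 4), then by the Chinese remainder theorem k ≡ 0 (mod 12). Since 0 ≡ 0 (mod 2) and 2 ∣ 12, we get k ≡ 0 (mod 2).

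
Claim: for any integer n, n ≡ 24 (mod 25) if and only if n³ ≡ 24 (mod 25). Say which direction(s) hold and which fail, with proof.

(→) Suppose n ≡ 24 (mod 25). Write n = 25j + 24. Then (25j + 24)³ = 15625j³ + 45000j² + 43200j + 13824 = 25(625j³ + 1800j² + 1728j + 552) + 24, so n³ ≡ 24 (mod 25).

(←) Conversely, suppose n³ ≡ 24 (mod 25). The only residue r in {0, …, 24} with r³ ≡ 24 (mod 25) is r = 24, so n ≡ 24 (mod 25).

Equivalent; both directions hold.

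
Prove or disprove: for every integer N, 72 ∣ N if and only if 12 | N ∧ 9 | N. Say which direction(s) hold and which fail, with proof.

(→) If 72 ∣ N, write N = 72q. Since 72 = 6·12, N = 12·(6q), so 12 ∣ N; and since 72 = 8·9, N = 9·(8q), so 9 ∣ N.

(←) This fails: take N = 36. Both 12 ∣ 36 and 9 ∣ 36, yet 36 is not a multiple of 72 (since 36 = 0·72 + 36), so 72 ∤ 36.

The forward direction holds; the converse fails.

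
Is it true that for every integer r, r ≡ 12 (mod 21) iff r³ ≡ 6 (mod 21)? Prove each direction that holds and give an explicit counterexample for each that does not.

[⇐] This fails: take r = 3. Then 3³ = 27 ≡ 6 (mod 21), yet 3 ≡ 3 (mod 21), not 12.

[⇒] Suppose r ≡ 12 (mod 21). Write r = 21j + 12. Then (21j + 12)³ = 9261j³ + 15876j² + 9072j + 1728 = 21(441j³ + 756j² + 432j + 82) + 6, so r³ ≡ 6 (mod 21).

Only the forward implication holds.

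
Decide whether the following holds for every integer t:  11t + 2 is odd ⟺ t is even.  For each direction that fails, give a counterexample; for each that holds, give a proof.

Neither implication holds.

(→) This fails: t = 1 gives 11t + 2 = 13, which is odd, but 1 is odd, not even.

(←) This also fails: t = 4 is even, but 11t + 2 = 46 is even, not odd.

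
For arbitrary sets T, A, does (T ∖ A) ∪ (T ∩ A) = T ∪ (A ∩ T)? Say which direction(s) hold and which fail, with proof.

Both inclusions hold.

(⊆) Let x ∈ (T ∖ A) ∪ (T ∩ A). Then either x ∈ T and x ∉ A; or x ∈ T ∩ A. In each case x ∈ T ∪ (A ∩ T), so (T ∖ A) ∪ (T ∩ A) ⊆ T ∪ (A ∩ T).

(⊇) Let x ∈ T ∪ (A ∩ T). Then either x ∈ T and x ∉ A; or x ∈ T ∩ A. In each case x ∈ (T ∖ A) ∪ (T ∩ A), so T ∪ (A ∩ T) ⊆ (T ∖ A) ∪ (T ∩ A).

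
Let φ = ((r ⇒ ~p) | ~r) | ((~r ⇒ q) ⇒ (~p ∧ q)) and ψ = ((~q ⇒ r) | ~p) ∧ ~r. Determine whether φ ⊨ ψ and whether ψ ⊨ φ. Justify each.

(⇒) fails; (⇐) holds.

(→) This fails. Under r = T, p = F, q = F, the left side is true but the right side is false.

(←) Assume the antecedent. If r is true, the antecedent cannot hold. If r is false, the consequent reduces to true regardless of the other variables. Either way the consequent holds.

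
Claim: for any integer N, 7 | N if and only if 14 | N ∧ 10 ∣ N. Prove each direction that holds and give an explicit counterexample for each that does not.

[⇒] This fails: take N = 7. Certainly 7 ∣ 7, but 14 ∤ 7.

[⇐] Suppose 14 ∣ N and 10 ∣ N. Any common multiple of 14 and 10 is a multiple of their lcm; here lcm(14, 10) = 14·10/gcd(14, 10) = 140/2 = 70, so 70 ∣ N. Since 7 ∣ 70, it follows that 7 ∣ N.

Only the converse holds.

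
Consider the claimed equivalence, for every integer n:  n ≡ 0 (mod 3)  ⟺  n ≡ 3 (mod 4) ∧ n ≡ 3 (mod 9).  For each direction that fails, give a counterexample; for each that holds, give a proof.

Only the reverse direction holds.

(→) This fails: n = 0 gives 0 ≡ 0 (mod 3) but 0 ≡ 0 (mod 4), so the conjunction on the right does not hold.

(←) Conversely, if n ≡ 3 (mod 4) and n ≡ 3 (mod 9), then by the Chinese remainder theorem n ≡ 3 (mod 36). Since 3 ≡ 0 (mod 3) and 3 ∣ 36, we get n ≡ 0 (mod 3).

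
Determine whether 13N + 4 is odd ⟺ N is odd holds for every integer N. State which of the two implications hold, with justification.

Converse. Suppose N is odd; write N = 2j + 1. Then 13N + 4 = 13·(2j + 1) + 4 = 2·13j + 17, which is odd.

Forward direction. Suppose 13N + 4 is odd. Since 13 is odd, 13N and N have the same parity, so 13N + 4 ≡ N + 4 (mod 2). As 4 is even, 13N + 4 is odd exactly when N is odd. Thus N is odd.

Equivalent; both directions hold.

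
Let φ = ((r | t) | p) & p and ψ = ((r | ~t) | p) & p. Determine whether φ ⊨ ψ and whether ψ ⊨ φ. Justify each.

[⇒] Assume the antecedent. If p is true, ((r | ~t) | p) & p reduces to true regardless of the other variables. If p is false, the antecedent cannot hold. Either way ((r | ~t) | p) & p holds.

[⇐] Assume the antecedent. If p is true, ((r | t) | p) & p reduces to true regardless of the other variables. If p is false, the antecedent cannot hold. Either way ((r | t) | p) & p holds.

Both implications hold.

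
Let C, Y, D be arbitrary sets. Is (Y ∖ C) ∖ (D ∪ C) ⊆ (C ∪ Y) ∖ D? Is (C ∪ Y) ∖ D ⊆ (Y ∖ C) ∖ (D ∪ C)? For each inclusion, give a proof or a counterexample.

(⊇) This inclusion fails. Take C = {1}, Y = ∅, D = ∅; then 1 ∈ (C ∪ Y) ∖ D but 1 ∉ (Y ∖ C) ∖ (D ∪ C).

(⊆) Let x ∈ (Y ∖ C) ∖ (D ∪ C). Then x ∈ Y and x ∉ C, D, from which x ∈ (C ∪ Y) ∖ D.

(⊆) holds; (⊇) fails.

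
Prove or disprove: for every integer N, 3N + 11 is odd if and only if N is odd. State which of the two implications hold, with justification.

Both directions fail.

(⇒) This fails: N = 6 gives 3N + 11 = 29, which is odd, but 6 is even, not odd.

(⇐) This also fails: N = 3 is odd, but 3N + 11 = 20 is even, not odd.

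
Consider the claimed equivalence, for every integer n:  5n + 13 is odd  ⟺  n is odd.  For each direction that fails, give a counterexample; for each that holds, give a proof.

(⇒) This fails: n = 0 gives 5n + 13 = 13, which is odd, but 0 is even, not odd.

(⇐) This also fails: n = 1 is odd, but 5n + 13 = 18 is even, not odd.

(⇒) fails and (⇐) fails.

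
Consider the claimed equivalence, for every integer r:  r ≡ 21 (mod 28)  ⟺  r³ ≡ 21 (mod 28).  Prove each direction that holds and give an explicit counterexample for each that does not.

(⇒) Suppose r ≡ 21 (mod 28). Write r = 28j + 21. Then (28j + 21)³ = 21952j³ + 49392j² + 37044j + 9261 = 28(784j³ + 1764j² + 1323j + 330) + 21, so r³ ≡ 21 (mod 28).

(⇐) Conversely, suppose r³ ≡ 21 (mod 28). The only residue r in {0, …, 27} with r³ ≡ 21 (mod 28) is r = 21, so r ≡ 21 (mod 28).

Equivalent; both directions hold.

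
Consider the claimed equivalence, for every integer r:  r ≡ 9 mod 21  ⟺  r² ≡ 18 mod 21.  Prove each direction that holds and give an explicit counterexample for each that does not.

[⇒] Suppose r ≡ 9 mod 21. Write r = 21j + 9. Then (21j + 9)² = 441j² + 378j + 81 = 21(21j² + 18j + 3) + 18, so r² ≡ 18 (mod 21).

[⇐] This fails: take r = 12. Then 12² = 144 ≡ 18 (mod 21), yet 12 ≡ 12 (mod 21), not 9.

Not equivalent: only (⇒) holds.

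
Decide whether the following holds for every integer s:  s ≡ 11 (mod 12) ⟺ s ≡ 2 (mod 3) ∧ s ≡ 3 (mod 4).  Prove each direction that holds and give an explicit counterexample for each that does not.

[⇒] Suppose s ≡ 11 (mod 12); write s = 12j + 11. Since 3 ∣ 12, reducing mod 3 gives s ≡ 11 ≡ 2 (mod 3); since 4 ∣ 12, reducing mod 4 gives s ≡ 11 ≡ 3 (mod 4).

[⇐] Conversely, if s ≡ 2 (mod 3) and s ≡ 3 (mod 4), then by the Chinese remainder theorem s ≡ 11 (mod 12). This is exactly s ≡ 11 (mod 12).

Both directions hold.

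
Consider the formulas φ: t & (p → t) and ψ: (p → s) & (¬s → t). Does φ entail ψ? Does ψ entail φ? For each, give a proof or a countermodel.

[⇒] This fails. Under s = F, t = T, p = T, the left side is true but the right side is false.

[⇐] This fails. Under s = T, t = F, p = F, the left side is false but the right side is true.

(⇒) fails and (⇐) fails.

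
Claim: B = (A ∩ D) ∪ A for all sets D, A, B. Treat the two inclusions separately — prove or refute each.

Neither inclusion holds.

Forward inclusion. This inclusion fails. Take D = ∅, A = ∅, B = {1}; then 1 ∈ B but 1 ∉ (A ∩ D) ∪ A.

Reverse inclusion. This inclusion fails. Take D = ∅, A = {1}, B = ∅; then 1 ∈ (A ∩ D) ∪ A but 1 ∉ B.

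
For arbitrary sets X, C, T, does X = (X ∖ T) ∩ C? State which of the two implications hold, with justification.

(⊆) fails; (⊇) holds.

(⟹) This inclusion fails. Take X = {1}, C = ∅, T = ∅; then 1 ∈ X but 1 ∉ (X ∖ T) ∩ C.

(⟸) Let x ∈ (X ∖ T) ∩ C. Then x ∈ X ∩ C and x ∉ T, from which x ∈ X.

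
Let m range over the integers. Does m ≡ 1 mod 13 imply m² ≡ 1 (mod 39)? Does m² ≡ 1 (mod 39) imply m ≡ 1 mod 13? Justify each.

(→) This fails: take m = 27. Then 27 ≡ 1 (mod 13), but 27² = 729 ≡ 27 (mod 39), not 1.

(←) This fails: take m = 25. Then 25² = 625 ≡ 1 (mod 39), yet 25 ≡ 12 (mod 13), not 1.

(⇒) fails and (⇐) fails.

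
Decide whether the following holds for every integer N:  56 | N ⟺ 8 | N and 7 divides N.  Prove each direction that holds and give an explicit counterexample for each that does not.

(→) If 56 ∣ N, write N = 56q. Since 56 = 7·8, N = 8·(7q), so 8 ∣ N; and since 56 = 8·7, N = 7·(8q), so 7 ∣ N.

(←) Suppose 8 ∣ N and 7 ∣ N. Any common multiple of 8 and 7 is a multiple of their lcm; here gcd(8, 7) = 1, so lcm(8, 7) = 8·7 = 56, so 56 ∣ N.

The biconditional holds.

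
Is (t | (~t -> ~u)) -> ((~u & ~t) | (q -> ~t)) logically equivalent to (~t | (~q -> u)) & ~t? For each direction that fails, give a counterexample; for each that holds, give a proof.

The forward direction fails; the converse holds.

[⇒] This fails. Under q = F, u = F, t = T, the left side is true but the right side is false.

[⇐] Assume the antecedent. If q is true, the antecedent forces (q = T, u = F, t = F) or (q = T, u = T, t = F), and the consequent holds there. If q is false, the consequent reduces to true regardless of the other variables. Either way the consequent holds.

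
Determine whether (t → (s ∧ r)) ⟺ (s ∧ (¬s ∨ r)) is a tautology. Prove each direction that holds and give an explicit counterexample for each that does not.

(⇒) This fails. Under s = F, r = F, t = F, the left side is true but the right side is false.

(⇐) Assume the antecedent. If s is true, the antecedent forces (s = T, r = T, t = F) or (s = T, r = T, t = T), and t → (s ∧ r) holds there. If s is false, the antecedent cannot hold. Either way t → (s ∧ r) holds.

Not equivalent: only (⇐) holds.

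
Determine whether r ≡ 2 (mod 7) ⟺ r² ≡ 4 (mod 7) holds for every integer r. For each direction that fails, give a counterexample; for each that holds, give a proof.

(⟸) This fails: take r = 5. Then 5² = 25 ≡ 4 (mod 7), yet 5 ≡ 5 (mod 7), not 2.

(⟹) Suppose r ≡ 2 (mod 7). Write r = 7j + 2. Then (7j + 2)² = 49j² + 28j + 4 = 7(7j² + 4j) + 4, so r² ≡ 4 (mod 7).

Not equivalent: only (⇒) holds.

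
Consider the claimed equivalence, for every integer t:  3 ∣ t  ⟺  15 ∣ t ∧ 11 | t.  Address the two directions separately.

Forward direction. This fails: take t = 3. Certainly 3 ∣ 3, but 15 ∤ 3.

Converse. Suppose 15 ∣ t and 11 ∣ t. Any common multiple of 15 and 11 is a multiple of their lcm; here gcd(15, 11) = 1, so lcm(15, 11) = 15·11 = 165, so 165 ∣ t. Since 3 ∣ 165, it follows that 3 ∣ t.

Only the converse holds.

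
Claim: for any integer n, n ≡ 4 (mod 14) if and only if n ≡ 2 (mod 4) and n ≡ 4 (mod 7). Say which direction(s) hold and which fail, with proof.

(⇒) fails; (⇐) holds.

Converse. If n ≡ 2 (mod 4) and n ≡ 4 (mod 7), then by the Chinese remainder theorem n ≡ 18 (mod 28). Since 18 ≡ 4 (mod 14) and 14 ∣ 28, we get n ≡ 4 (mod 14).

Forward direction. This fails: n = 4 gives 4 ≡ 4 (mod 14) but 4 ≡ 0 (mod 4), so the conjunction on the right does not hold.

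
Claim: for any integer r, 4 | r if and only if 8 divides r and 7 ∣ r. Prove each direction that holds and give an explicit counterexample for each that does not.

[⇐] Suppose 8 ∣ r and 7 ∣ r. Any common multiple of 8 and 7 is a multiple of their lcm; here gcd(8, 7) = 1, so lcm(8, 7) = 8·7 = 56, so 56 ∣ r. Since 4 ∣ 56, it follows that 4 ∣ r.

[⇒] This fails: take r = 4. Certainly 4 ∣ 4, but 8 ∤ 4.

Only the converse holds.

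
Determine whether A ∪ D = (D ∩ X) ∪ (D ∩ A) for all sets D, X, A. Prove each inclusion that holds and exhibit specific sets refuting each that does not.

(⊆) This inclusion fails. Take D = {1}, X = ∅, A = ∅; then 1 ∈ A ∪ D but 1 ∉ (D ∩ X) ∪ (D ∩ A).

(⊇) Let x ∈ (D ∩ X) ∪ (D ∩ A). Then either x ∈ D ∩ X and x ∉ A; or x ∈ D ∩ A and x ∉ X; or x ∈ D ∩ X ∩ A. In each case x ∈ A ∪ D, so (D ∩ X) ∪ (D ∩ A) ⊆ A ∪ D.

Only the reverse inclusion holds.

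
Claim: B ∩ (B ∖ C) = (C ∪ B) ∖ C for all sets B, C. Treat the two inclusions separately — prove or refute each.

Both inclusions hold.

(⊆) Let x ∈ B ∩ (B ∖ C). Then x ∈ B and x ∉ C, from which x ∈ (C ∪ B) ∖ C.

(⊇) Let x ∈ (C ∪ B) ∖ C. Then x ∈ B and x ∉ C, from which x ∈ B ∩ (B ∖ C).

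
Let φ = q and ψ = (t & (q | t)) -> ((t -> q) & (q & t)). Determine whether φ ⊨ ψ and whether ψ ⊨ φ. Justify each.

Only the forward direction holds.

(⇒) Assume the antecedent. If t is true, the antecedent forces (t = T, q = T), and the consequent holds there. If t is false, the consequent reduces to true regardless of the other variables. Either way the consequent holds.

(⇐) This fails. Under t = F, q = F, the left side is false but the right side is true.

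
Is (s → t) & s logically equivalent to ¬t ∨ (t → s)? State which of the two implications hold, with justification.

The forward direction holds; the converse fails.

Forward direction. Assume the antecedent. If t is true, the antecedent forces (t = T, s = T), and ¬t ∨ (t → s) holds there. If t is false, the antecedent cannot hold. Either way ¬t ∨ (t → s) holds.

Converse. This fails. Under t = F, s = F, the left side is false but the right side is true.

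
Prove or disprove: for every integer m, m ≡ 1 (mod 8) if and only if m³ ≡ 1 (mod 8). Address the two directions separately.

The biconditional holds.

[⇒] Suppose m ≡ 1 (mod 8). Write m = 8j + 1. Then (8j + 1)³ = 512j³ + 192j² + 24j + 1 = 8(64j³ + 24j² + 3j) + 1, so m³ ≡ 1 (mod 8).

[⇐] For the converse, argue contrapositively. If m ≢ 1 (mod 8), then m is congruent to one of 0, 2, 3, 4, 5, 6, 7 modulo 8, and these give m³ ≡ 0, 0, 3, 0, 5, 0, 7 respectively — never 1.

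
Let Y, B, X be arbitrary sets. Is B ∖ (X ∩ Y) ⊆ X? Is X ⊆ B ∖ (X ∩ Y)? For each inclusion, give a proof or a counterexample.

(⊆) This inclusion fails. Take Y = ∅, B = {1}, X = ∅; then 1 ∈ B ∖ (X ∩ Y) but 1 ∉ X.

(⊇) This inclusion fails. Take Y = ∅, B = ∅, X = {1}; then 1 ∈ X but 1 ∉ B ∖ (X ∩ Y).

Both inclusions fail.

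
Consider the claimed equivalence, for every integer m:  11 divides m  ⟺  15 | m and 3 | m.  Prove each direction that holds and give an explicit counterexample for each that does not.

[⇒] This fails: take m = 11. Certainly 11 ∣ 11, but 15 ∤ 11.

[⇐] This fails: take m = 15. Both 15 ∣ 15 and 3 ∣ 15, yet 15 is not a multiple of 11 (since 15 = 1·11 + 4), so 11 ∤ 15.

Neither implication holds.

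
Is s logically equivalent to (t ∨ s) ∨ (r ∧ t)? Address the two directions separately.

(⇒) Assume the antecedent. If t is true, (t ∨ s) ∨ (r ∧ t) reduces to true regardless of the other variables. If t is false, the antecedent forces (t = F, s = T, r = F) or (t = F, s = T, r = T), and (t ∨ s) ∨ (r ∧ t) holds there. Either way (t ∨ s) ∨ (r ∧ t) holds.

(⇐) This fails. Under t = T, s = F, r = F, the left side is false but the right side is true.

Not equivalent: only (⇒) holds.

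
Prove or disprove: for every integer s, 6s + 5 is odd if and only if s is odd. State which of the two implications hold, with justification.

[⇒] This fails: take s = 0. Then 6s + 5 = 5, which is odd, yet s = 0 is even, not odd.

[⇐] Suppose s is odd. Since 6 is even, 6s is even for every s, so 6s + 5 has the same parity as 5, which is odd. Hence 6s + 5 is odd.

Only the converse holds.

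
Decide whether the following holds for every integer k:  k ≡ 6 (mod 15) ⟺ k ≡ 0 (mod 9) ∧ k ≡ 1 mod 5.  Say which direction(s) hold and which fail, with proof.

(→) This fails: k = 21 gives 21 ≡ 6 (mod 15) but 21 ≡ 3 (mod 9), so the conjunction on the right does not hold.

(←) Conversely, if k ≡ 0 (mod 9) and k ≡ 1 (mod 5), then by the Chinese remainder theorem k ≡ 36 (mod 45). Since 36 ≡ 6 (mod 15) and 15 ∣ 45, we get k ≡ 6 (mod 15).

Not equivalent: only (⇐) holds.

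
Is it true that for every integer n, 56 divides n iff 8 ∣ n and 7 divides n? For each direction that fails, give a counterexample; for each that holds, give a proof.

Both directions hold; the statement is true.

(→) If 56 ∣ n, write n = 56q. Since 56 = 7·8, n = 8·(7q), so 8 ∣ n; and since 56 = 8·7, n = 7·(8q), so 7 ∣ n.

(←) Suppose 8 ∣ n and 7 ∣ n. Any common multiple of 8 and 7 is a multiple of their lcm; here gcd(8, 7) = 1, so lcm(8, 7) = 8·7 = 56, so 56 ∣ n.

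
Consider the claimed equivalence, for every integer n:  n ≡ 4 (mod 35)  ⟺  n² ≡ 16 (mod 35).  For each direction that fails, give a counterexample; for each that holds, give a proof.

Not equivalent: only (⇒) holds.

(⇒) Suppose n ≡ 4 (mod 35). Write n = 35j + 4. Then (35j + 4)² = 1225j² + 280j + 16 = 35(35j² + 8j) + 16, so n² ≡ 16 (mod 35).

(⇐) This fails: take n = 11. Then 11² = 121 ≡ 16 (mod 35), yet 11 ≡ 11 (mod 35), not 4.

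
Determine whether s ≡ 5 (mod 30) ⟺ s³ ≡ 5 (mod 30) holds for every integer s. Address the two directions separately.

Both implications hold.

(⟹) Suppose s ≡ 5 (mod 30). Write s = 30j + 5. Then (30j + 5)³ = 27000j³ + 13500j² + 2250j + 125 = 30(900j³ + 450j² + 75j + 4) + 5, so s³ ≡ 5 (mod 30).

(⟸) Conversely, suppose s³ ≡ 5 (mod 30). The only residue r in {0, …, 29} with r³ ≡ 5 (mod 30) is r = 5, so s ≡ 5 (mod 30).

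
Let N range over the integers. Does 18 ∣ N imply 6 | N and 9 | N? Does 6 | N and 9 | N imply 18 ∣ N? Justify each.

Equivalent; both directions hold.

[⇐] Suppose 6 ∣ N and 9 ∣ N. Any common multiple of 6 and 9 is a multiple of their lcm; here lcm(6, 9) = 6·9/gcd(6, 9) = 54/3 = 18, so 18 ∣ N.

[⇒] If 18 ∣ N, write N = 18q. Since 18 = 3·6, N = 6·(3q), so 6 ∣ N; and since 18 = 2·9, N = 9·(2q), so 9 ∣ N.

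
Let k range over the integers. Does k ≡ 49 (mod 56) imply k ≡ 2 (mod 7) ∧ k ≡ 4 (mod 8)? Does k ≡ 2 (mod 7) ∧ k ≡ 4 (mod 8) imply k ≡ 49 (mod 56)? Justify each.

(⇒) fails and (⇐) fails.

(⇒) This fails: k = 49 gives 49 ≡ 49 (mod 56) but 49 ≡ 0 (mod 7), so the conjunction on the right does not hold.

(⇐) This fails: k = 44 satisfies both congruences on the right (44 ≡ 2 mod 7 and 44 ≡ 4 mod 8) yet 44 ≡ 44 (mod 56), not 49.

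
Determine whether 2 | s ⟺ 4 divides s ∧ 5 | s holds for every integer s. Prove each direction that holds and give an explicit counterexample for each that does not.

(→) This fails: take s = 2. Certainly 2 ∣ 2, but 4 ∤ 2.

(←) Suppose 4 ∣ s and 5 ∣ s. Any common multiple of 4 and 5 is a multiple of their lcm; here gcd(4, 5) = 1, so lcm(4, 5) = 4·5 = 20, so 20 ∣ s. Since 2 ∣ 20, it follows that 2 ∣ s.

The forward direction fails; the converse holds.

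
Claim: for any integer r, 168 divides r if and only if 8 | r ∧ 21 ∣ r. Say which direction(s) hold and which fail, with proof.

Both implications hold.

(⟸) Suppose 8 ∣ r and 21 ∣ r. Any common multiple of 8 and 21 is a multiple of their lcm; here gcd(8, 21) = 1, so lcm(8, 21) = 8·21 = 168, so 168 ∣ r.

(⟹) If 168 ∣ r, write r = 168q. Since 168 = 21·8, r = 8·(21q), so 8 ∣ r; and since 168 = 8·21, r = 21·(8q), so 21 ∣ r.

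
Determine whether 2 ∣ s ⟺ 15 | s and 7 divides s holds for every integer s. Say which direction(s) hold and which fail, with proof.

[⇒] This fails: take s = 2. Certainly 2 ∣ 2, but 15 ∤ 2.

[⇐] This fails: take s = 105. Both 15 ∣ 105 and 7 ∣ 105, yet 105 is not a multiple of 2 (since 105 = 52·2 + 1), so 2 ∤ 105.

Neither implication holds.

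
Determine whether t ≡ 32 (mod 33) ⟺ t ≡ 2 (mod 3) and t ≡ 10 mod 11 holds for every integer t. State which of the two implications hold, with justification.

[⇒] Suppose t ≡ 32 (mod 33); write t = 33j + 32. Since 3 ∣ 33, reducing mod 3 gives t ≡ 32 ≡ 2 (mod 3); since 11 ∣ 33, reducing mod 11 gives t ≡ 32 ≡ 10 (mod 11).

[⇐] Conversely, if t ≡ 2 (mod 3) and t ≡ 10 (mod 11), then by the Chinese remainder theorem t ≡ 32 (mod 33). This is exactly t ≡ 32 (mod 33).

Both implications hold.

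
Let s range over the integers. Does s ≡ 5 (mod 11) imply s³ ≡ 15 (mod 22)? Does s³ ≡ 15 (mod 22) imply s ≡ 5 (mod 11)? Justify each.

Only the reverse direction holds.

(⟸) The residues r modulo 22 with r³ ≡ 15 (mod 22) are exactly {5}, and each is ≡ 5 (mod 11).

(⟹) This fails: take s = 16. Then 16 ≡ 5 (mod 11), but 16³ = 4096 ≡ 4 (mod 22), not 15.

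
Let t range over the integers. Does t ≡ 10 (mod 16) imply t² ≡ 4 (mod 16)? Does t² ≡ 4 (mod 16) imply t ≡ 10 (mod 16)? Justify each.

(⟹) Suppose t ≡ 10 (mod 16). Write t = 16j + 10. Then (16j + 10)² = 256j² + 320j + 100 = 16(16j² + 20j + 6) + 4, so t² ≡ 4 (mod 16).

(⟸) This fails: take t = 2. Then 2² = 4 ≡ 4 (mod 16), yet 2 ≡ 2 (mod 16), not 10.

The forward direction holds; the converse fails.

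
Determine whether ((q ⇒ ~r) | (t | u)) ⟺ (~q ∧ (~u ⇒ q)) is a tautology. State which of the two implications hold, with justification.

(→) This fails. Under q = F, r = F, t = F, u = F, the left side is true but the right side is false.

(←) Assume the antecedent. If q is true, the antecedent cannot hold. If q is false, (q ⇒ ~r) | (t | u) reduces to true regardless of the other variables. Either way (q ⇒ ~r) | (t | u) holds.

The forward direction fails; the converse holds.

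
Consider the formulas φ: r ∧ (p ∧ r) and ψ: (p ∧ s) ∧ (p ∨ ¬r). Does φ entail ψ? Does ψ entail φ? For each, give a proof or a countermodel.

Both directions fail.

(⇒) This fails. Under r = T, p = T, s = F, the left side is true but the right side is false.

(⇐) This fails. Under r = F, p = T, s = T, the left side is false but the right side is true.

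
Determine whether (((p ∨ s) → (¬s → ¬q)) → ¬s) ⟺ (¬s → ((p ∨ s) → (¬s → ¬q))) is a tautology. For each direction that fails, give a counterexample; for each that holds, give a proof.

Neither direction holds.

(⟹) This fails. Under p = T, s = F, q = T, the left side is true but the right side is false.

(⟸) This fails. Under p = F, s = T, q = F, the left side is false but the right side is true.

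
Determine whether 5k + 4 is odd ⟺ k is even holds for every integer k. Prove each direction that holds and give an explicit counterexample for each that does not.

Neither implication holds.

[⇒] This fails: k = 1 gives 5k + 4 = 9, which is odd, but 1 is odd, not even.

[⇐] This also fails: k = 6 is even, but 5k + 4 = 34 is even, not odd.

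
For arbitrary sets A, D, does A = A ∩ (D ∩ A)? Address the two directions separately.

Only the reverse inclusion holds.

(⟹) This inclusion fails. Take A = {1}, D = ∅; then 1 ∈ A but 1 ∉ A ∩ (D ∩ A).

(⟸) Let x ∈ A ∩ (D ∩ A). Then x ∈ A ∩ D, from which x ∈ A.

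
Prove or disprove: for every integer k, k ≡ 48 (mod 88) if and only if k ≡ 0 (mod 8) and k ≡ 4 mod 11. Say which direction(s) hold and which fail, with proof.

Equivalent; both directions hold.

(⇒) Suppose k ≡ 48 (mod 88); write k = 88j + 48. Since 8 ∣ 88, reducing mod 8 gives k ≡ 48 ≡ 0 (mod 8); since 11 ∣ 88, reducing mod 11 gives k ≡ 48 ≡ 4 (mod 11).

(⇐) Conversely, if k ≡ 0 (mod 8) and k ≡ 4 (mod 11), then by the Chinese remainder theorem k ≡ 48 (mod 88). This is exactly k ≡ 48 (mod 88).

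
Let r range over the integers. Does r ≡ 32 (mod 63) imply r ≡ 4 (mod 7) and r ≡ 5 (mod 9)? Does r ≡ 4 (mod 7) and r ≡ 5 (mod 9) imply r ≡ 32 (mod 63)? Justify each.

[⇒] Suppose r ≡ 32 (mod 63); write r = 63j + 32. Since 7 ∣ 63, reducing mod 7 gives r ≡ 32 ≡ 4 (mod 7); since 9 ∣ 63, reducing mod 9 gives r ≡ 32 ≡ 5 (mod 9).

[⇐] Conversely, if r ≡ 4 (mod 7) and r ≡ 5 (mod 9), then by the Chinese remainder theorem r ≡ 32 (mod 63). This is exactly r ≡ 32 (mod 63).

Both implications hold.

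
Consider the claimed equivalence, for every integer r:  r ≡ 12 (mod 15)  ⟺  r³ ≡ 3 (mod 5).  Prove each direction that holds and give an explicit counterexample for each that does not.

(⇐) This fails: take r = 2. Then 2³ = 8 ≡ 3 (mod 5), yet 2 ≡ 2 (mod 15), not 12.

(⇒) Suppose r ≡ 12 (mod 15). Then r³ ≡ 12³ = 1728 (mod 15), and since 5 ∣ 15, also r³ ≡ 3 (mod 5).

(⇒) holds; (⇐) fails.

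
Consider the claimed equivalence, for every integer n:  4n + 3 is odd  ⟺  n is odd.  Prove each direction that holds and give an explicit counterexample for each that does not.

Only the converse holds.

[⇒] This fails: take n = 6. Then 4n + 3 = 27, which is odd, yet n = 6 is even, not odd.

[⇐] Suppose n is odd. Since 4 is even, 4n is even for every n, so 4n + 3 has the same parity as 3, which is odd. Hence 4n + 3 is odd.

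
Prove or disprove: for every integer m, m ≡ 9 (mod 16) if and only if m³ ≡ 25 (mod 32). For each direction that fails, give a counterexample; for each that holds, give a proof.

Only the reverse direction holds.

(⇒) This fails: take m = 25. Then 25 ≡ 9 (mod 16), but 25³ = 15625 ≡ 9 (mod 32), not 25.

(⇐) Conversely, the residues r modulo 32 with r³ ≡ 25 (mod 32) are exactly {9}, and each is ≡ 9 (mod 16).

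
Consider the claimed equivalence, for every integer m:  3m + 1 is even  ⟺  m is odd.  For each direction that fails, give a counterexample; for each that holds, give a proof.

The biconditional holds.

(⟹) Suppose 3m + 1 is even. Since 3 is odd, 3m and m have the same parity, so 3m + 1 ≡ m + 1 (mod 2). As 1 is odd, 3m + 1 is even exactly when m is odd. Thus m is odd.

(⟸) Conversely, suppose m is odd; write m = 2j + 1. Then 3m + 1 = 3·(2j + 1) + 1 = 2·3j + 4, which is even.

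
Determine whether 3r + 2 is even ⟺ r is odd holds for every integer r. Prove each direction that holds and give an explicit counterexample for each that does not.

[⇒] This fails: r = 2 gives 3r + 2 = 8, which is even, but 2 is even, not odd.

[⇐] This also fails: r = 3 is odd, but 3r + 2 = 11 is odd, not even.

Neither implication holds.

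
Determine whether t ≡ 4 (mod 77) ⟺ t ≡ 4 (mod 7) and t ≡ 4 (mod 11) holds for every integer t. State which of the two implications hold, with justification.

The biconditional holds.

(⇒) Suppose t ≡ 4 (mod 77); write t = 77j + 4. Since 7 ∣ 77, reducing mod 7 gives t ≡ 4 (mod 7); since 11 ∣ 77, reducing mod 11 gives t ≡ 4 (mod 11).

(⇐) Conversely, if t ≡ 4 (mod 7) and t ≡ 4 (mod 11), then by the Chinese remainder theorem t ≡ 4 (mod 77). This is exactly t ≡ 4 (mod 77).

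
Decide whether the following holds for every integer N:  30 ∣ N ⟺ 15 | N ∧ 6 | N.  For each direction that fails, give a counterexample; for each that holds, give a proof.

The biconditional holds.

(⇒) If 30 ∣ N, write N = 30q. Since 30 = 2·15, N = 15·(2q), so 15 ∣ N; and since 30 = 5·6, N = 6·(5q), so 6 ∣ N.

(⇐) Suppose 15 ∣ N and 6 ∣ N. Any common multiple of 15 and 6 is a multiple of their lcm; here lcm(15, 6) = 15·6/gcd(15, 6) = 90/3 = 30, so 30 ∣ N.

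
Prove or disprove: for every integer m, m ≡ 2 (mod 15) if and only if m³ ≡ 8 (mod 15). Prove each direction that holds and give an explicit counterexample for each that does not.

Both implications hold.

(→) Suppose m ≡ 2 (mod 15). Write m = 15j + 2. Then (15j + 2)³ = 3375j³ + 1350j² + 180j + 8 = 15(225j³ + 90j² + 12j) + 8, so m³ ≡ 8 (mod 15).

(←) Conversely, suppose m³ ≡ 8 (mod 15). The only residue r in {0, …, 14} with r³ ≡ 8 (mod 15) is r = 2, so m ≡ 2 (mod 15).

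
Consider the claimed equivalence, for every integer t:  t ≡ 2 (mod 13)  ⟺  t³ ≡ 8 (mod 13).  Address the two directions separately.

(→) Suppose t ≡ 2 (mod 13). Write t = 13j + 2. Then (13j + 2)³ = 2197j³ + 1014j² + 156j + 8 = 13(169j³ + 78j² + 12j) + 8, so t³ ≡ 8 (mod 13).

(←) This fails: take t = 5. Then 5³ = 125 ≡ 8 (mod 13), yet 5 ≡ 5 (mod 13), not 2.

The forward direction holds; the converse fails.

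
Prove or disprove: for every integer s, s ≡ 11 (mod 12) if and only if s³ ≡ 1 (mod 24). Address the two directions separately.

[⇒] This fails: take s = 11. Then 11 ≡ 11 (mod 12), but 11³ = 1331 ≡ 11 (mod 24), not 1.

[⇐] This fails: take s = 1. Then 1³ = 1 ≡ 1 (mod 24), yet 1 ≡ 1 (mod 12), not 11.

Neither direction holds.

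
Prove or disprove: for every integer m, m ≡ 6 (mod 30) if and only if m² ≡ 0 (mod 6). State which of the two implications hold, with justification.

Forward direction. Suppose m ≡ 6 (mod 30). Then m² ≡ 6² = 36 (mod 30), and since 6 ∣ 30, also m² ≡ 0 (mod 6).

Converse. This fails: take m = 0. Then 0² = 0 ≡ 0 (mod 6), yet 0 ≡ 0 (mod 30), not 6.

Not equivalent: only (⇒) holds.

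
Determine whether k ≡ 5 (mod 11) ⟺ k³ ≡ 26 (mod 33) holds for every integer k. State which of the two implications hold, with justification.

(⇒) This fails: take k = 16. Then 16 ≡ 5 (mod 11), but 16³ = 4096 ≡ 4 (mod 33), not 26.

(⇐) Conversely, the residues r modulo 33 with r³ ≡ 26 (mod 33) are exactly {5}, and each is ≡ 5 (mod 11).

The forward direction fails; the converse holds.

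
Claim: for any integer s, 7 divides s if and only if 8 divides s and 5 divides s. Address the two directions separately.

(⇒) fails and (⇐) fails.

Forward direction. This fails: take s = 7. Certainly 7 ∣ 7, but 8 ∤ 7.

Converse. This fails: take s = 40. Both 8 ∣ 40 and 5 ∣ 40, yet 40 is not a multiple of 7 (since 40 = 5·7 + 5), so 7 ∤ 40.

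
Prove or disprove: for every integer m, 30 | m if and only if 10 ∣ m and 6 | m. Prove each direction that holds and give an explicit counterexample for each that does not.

(⇒) If 30 ∣ m, write m = 30q. Since 30 = 3·10, m = 10·(3q), so 10 ∣ m; and since 30 = 5·6, m = 6·(5q), so 6 ∣ m.

(⇐) Suppose 10 ∣ m and 6 ∣ m. Any common multiple of 10 and 6 is a multiple of their lcm; here lcm(10, 6) = 10·6/gcd(10, 6) = 60/2 = 30, so 30 ∣ m.

Equivalent; both directions hold.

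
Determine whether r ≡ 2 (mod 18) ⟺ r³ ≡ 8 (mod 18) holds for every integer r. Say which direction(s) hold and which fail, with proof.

[⇐] This fails: take r = 8. Then 8³ = 512 ≡ 8 (mod 18), yet 8 ≡ 8 (mod 18), not 2.

[⇒] Suppose r ≡ 2 (mod 18). Write r = 18j + 2. Then (18j + 2)³ = 5832j³ + 1944j² + 216j + 8 = 18(324j³ + 108j² + 12j) + 8, so r³ ≡ 8 (mod 18).

Only the forward direction holds.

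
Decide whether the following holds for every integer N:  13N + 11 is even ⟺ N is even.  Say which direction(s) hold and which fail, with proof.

(⇒) fails and (⇐) fails.

Forward direction. This fails: N = 3 gives 13N + 11 = 50, which is even, but 3 is odd, not even.

Converse. This also fails: N = 2 is even, but 13N + 11 = 37 is odd, not even.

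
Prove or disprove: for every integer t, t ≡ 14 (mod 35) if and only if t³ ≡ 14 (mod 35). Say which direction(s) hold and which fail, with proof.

Both implications hold.

(⟸) Suppose t³ ≡ 14 (mod 35). The only residue r in {0, …, 34} with r³ ≡ 14 (mod 35) is r = 14, so t ≡ 14 (mod 35).

(⟹) Suppose t ≡ 14 (mod 35). Write t = 35j + 14. Then (35j + 14)³ = 42875j³ + 51450j² + 20580j + 2744 = 35(1225j³ + 1470j² + 588j + 78) + 14, so t³ ≡ 14 (mod 35).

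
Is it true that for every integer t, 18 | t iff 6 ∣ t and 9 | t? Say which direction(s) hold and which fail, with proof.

Equivalent; both directions hold.

(⇒) If 18 ∣ t, write t = 18q. Since 18 = 3·6, t = 6·(3q), so 6 ∣ t; and since 18 = 2·9, t = 9·(2q), so 9 ∣ t.

(⇐) Suppose 6 ∣ t and 9 ∣ t. Any common multiple of 6 and 9 is a multiple of their lcm; here lcm(6, 9) = 6·9/gcd(6, 9) = 54/3 = 18, so 18 ∣ t.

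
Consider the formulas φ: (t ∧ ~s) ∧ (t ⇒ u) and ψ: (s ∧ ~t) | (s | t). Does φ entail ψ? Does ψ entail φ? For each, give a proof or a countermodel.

Not equivalent: only (⇒) holds.

Forward direction. Assume the antecedent. If u is true, the antecedent forces (u = T, s = F, t = T), and (s ∧ ~t) | (s | t) holds there. If u is false, the antecedent cannot hold. Either way (s ∧ ~t) | (s | t) holds.

Converse. This fails. Under u = F, s = T, t = F, the left side is false but the right side is true.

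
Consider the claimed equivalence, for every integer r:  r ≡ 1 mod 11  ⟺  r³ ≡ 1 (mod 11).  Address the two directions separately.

(→) Suppose r ≡ 1 mod 11. Write r = 11j + 1. Then (11j + 1)³ = 1331j³ + 363j² + 33j + 1 = 11(121j³ + 33j² + 3j) + 1, so r³ ≡ 1 (mod 11).

(←) For the converse, argue contrapositively. If r ≢ 1 (mod 11), then r is congruent to one of 0, 2, 3, 4, 5, 6, 7, 8, 9, 10 modulo 11, and these give r³ ≡ 0, 8, 5, 9, 4, 7, 2, 6, 3, 10 respectively — never 1.

Both implications hold.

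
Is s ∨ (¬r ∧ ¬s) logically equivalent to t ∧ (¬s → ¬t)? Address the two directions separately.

Only the reverse direction holds.

(⇒) This fails. Under r = F, t = F, s = F, the left side is true but the right side is false.

(⇐) Assume the antecedent. If r is true, the antecedent forces (r = T, t = T, s = T), and s ∨ (¬r ∧ ¬s) holds there. If r is false, s ∨ (¬r ∧ ¬s) reduces to true regardless of the other variables. Either way s ∨ (¬r ∧ ¬s) holds.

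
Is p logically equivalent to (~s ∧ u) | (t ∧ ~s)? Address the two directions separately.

(⟹) This fails. Under u = F, t = F, p = T, s = F, the left side is true but the right side is false.

(⟸) This fails. Under u = T, t = F, p = F, s = F, the left side is false but the right side is true.

Both directions fail.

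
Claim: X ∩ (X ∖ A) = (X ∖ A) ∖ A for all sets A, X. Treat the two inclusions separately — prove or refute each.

Both inclusions hold; the sets are equal.

(⟸) Let x ∈ (X ∖ A) ∖ A. Then x ∈ X and x ∉ A, from which x ∈ X ∩ (X ∖ A).

(⟹) Let x ∈ X ∩ (X ∖ A). Then x ∈ X and x ∉ A, from which x ∈ (X ∖ A) ∖ A.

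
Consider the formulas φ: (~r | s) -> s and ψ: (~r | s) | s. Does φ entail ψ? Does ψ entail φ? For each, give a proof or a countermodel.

Neither direction holds.

(⇒) This fails. Under r = T, s = F, the left side is true but the right side is false.

(⇐) This fails. Under r = F, s = F, the left side is false but the right side is true.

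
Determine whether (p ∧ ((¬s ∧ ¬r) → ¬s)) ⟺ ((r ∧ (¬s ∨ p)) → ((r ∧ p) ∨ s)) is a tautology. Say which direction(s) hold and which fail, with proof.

[⇒] Assume the antecedent. If s is true, (r ∧ (¬s ∨ p)) → ((r ∧ p) ∨ s) reduces to true regardless of the other variables. If s is false, the antecedent forces (s = F, p = T, r = F) or (s = F, p = T, r = T), and (r ∧ (¬s ∨ p)) → ((r ∧ p) ∨ s) holds there. Either way (r ∧ (¬s ∨ p)) → ((r ∧ p) ∨ s) holds.

[⇐] This fails. Under s = F, p = F, r = F, the left side is false but the right side is true.

The forward direction holds; the converse fails.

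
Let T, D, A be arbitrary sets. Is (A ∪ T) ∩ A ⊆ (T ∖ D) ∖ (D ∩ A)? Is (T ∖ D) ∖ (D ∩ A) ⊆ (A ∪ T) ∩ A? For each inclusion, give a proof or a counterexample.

Neither inclusion holds.

(⊆) This inclusion fails. Take T = ∅, D = ∅, A = {1}; then 1 ∈ (A ∪ T) ∩ A but 1 ∉ (T ∖ D) ∖ (D ∩ A).

(⊇) This inclusion fails. Take T = {1}, D = ∅, A = ∅; then 1 ∈ (T ∖ D) ∖ (D ∩ A) but 1 ∉ (A ∪ T) ∩ A.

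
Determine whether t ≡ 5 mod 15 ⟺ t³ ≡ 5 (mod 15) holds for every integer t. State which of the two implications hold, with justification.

(⇐) Suppose t³ ≡ 5 (mod 15). The only residue r in {0, …, 14} with r³ ≡ 5 (mod 15) is r = 5, so t ≡ 5 (mod 15).

(⇒) Suppose t ≡ 5 mod 15. Write t = 15j + 5. Then (15j + 5)³ = 3375j³ + 3375j² + 1125j + 125 = 15(225j³ + 225j² + 75j + 8) + 5, so t³ ≡ 5 (mod 15).

Equivalent; both directions hold.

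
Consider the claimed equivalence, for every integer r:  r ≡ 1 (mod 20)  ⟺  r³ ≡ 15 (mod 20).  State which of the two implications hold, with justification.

(⟹) This fails: take r = 1. Then 1 ≡ 1 (mod 20), but 1³ = 1 ≡ 1 (mod 20), not 15.

(⟸) This fails: take r = 15. Then 15³ = 3375 ≡ 15 (mod 20), yet 15 ≡ 15 (mod 20), not 1.

Neither direction holds.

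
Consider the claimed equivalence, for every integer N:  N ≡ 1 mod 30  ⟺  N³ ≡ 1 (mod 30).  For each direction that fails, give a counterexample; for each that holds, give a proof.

(⇐) Suppose N³ ≡ 1 (mod 30). The only residue r in {0, …, 29} with r³ ≡ 1 (mod 30) is r = 1, so N ≡ 1 (mod 30).

(⇒) Suppose N ≡ 1 mod 30. Write N = 30j + 1. Then (30j + 1)³ = 27000j³ + 2700j² + 90j + 1 = 30(900j³ + 90j² + 3j) + 1, so N³ ≡ 1 (mod 30).

The biconditional holds.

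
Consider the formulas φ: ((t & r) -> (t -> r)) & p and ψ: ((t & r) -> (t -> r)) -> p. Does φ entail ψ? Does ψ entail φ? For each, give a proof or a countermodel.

The biconditional holds.

(→) Assume the antecedent. If r is true, the antecedent forces (r = T, p = T, t = F) or (r = T, p = T, t = T), and ((t & r) -> (t -> r)) -> p holds there. If r is false, the antecedent forces (r = F, p = T, t = F) or (r = F, p = T, t = T), and ((t & r) -> (t -> r)) -> p holds there. Either way ((t & r) -> (t -> r)) -> p holds.

(←) Assume the antecedent. If r is true, the antecedent forces (r = T, p = T, t = F) or (r = T, p = T, t = T), and ((t & r) -> (t -> r)) & p holds there. If r is false, the antecedent forces (r = F, p = T, t = F) or (r = F, p = T, t = T), and ((t & r) -> (t -> r)) & p holds there. Either way ((t & r) -> (t -> r)) & p holds.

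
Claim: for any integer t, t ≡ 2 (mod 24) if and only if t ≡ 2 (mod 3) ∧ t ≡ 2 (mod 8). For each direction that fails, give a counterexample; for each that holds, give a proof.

Both implications hold.

[⇒] Suppose t ≡ 2 (mod 24); write t = 24j + 2. Since 3 ∣ 24, reducing mod 3 gives t ≡ 2 (mod 3); since 8 ∣ 24, reducing mod 8 gives t ≡ 2 (mod 8).

[⇐] Conversely, if t ≡ 2 (mod 3) and t ≡ 2 (mod 8), then by the Chinese remainder theorem t ≡ 2 (mod 24). This is exactly t ≡ 2 (mod 24).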